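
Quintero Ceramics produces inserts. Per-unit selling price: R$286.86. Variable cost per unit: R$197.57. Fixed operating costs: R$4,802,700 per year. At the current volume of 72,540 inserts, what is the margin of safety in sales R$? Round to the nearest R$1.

Contribution margin per unit = R$286.86 − R$197.57 = R$89.29. Break-even units = R$4,802,700 ÷ R$89.29 = 53,787.66; break-even revenue = 53,787.66 × R$286.86 = R$15,429,527.63.
Current sales = 72,540 × R$286.86 = R$20,808,824.40.
Margin of safety = R$20,808,824.40 − R$15,429,527.63 = R$5,379,297.

R$5,379,297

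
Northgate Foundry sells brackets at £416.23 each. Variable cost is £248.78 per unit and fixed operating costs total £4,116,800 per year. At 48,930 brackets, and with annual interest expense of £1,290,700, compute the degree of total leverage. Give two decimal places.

Total contribution margin = 48,930 × £167.45 = £8,193,328.50.
EBIT = £8,193,328.50 − £4,116,800 = £4,076,528.50. Interest = £1,290,700.00, so EBIT − I = £2,785,828.50.
Degree of total leverage = total CM / (EBIT − interest) = £8,193,328.50 / £2,785,828.50 = 2.9411.

2.94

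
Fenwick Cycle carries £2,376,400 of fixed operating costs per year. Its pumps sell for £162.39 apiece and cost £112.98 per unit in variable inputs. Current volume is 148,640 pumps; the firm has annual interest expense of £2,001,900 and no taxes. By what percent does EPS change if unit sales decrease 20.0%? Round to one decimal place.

-49.5%

Total contribution margin = 148,640 × £49.41 = £7,344,302.40.
EBIT = £7,344,302.40 − £2,376,400 = £4,967,902.40.
After interest of £2,001,900.00, pre-tax earnings = £2,966,002.40.
DCL = total CM / (EBIT − I) = £7,344,302.40 / £2,966,002.40 = 2.4762.
%ΔEPS = DCL × %ΔSales = 2.4762 × -20.0% = -49.5%.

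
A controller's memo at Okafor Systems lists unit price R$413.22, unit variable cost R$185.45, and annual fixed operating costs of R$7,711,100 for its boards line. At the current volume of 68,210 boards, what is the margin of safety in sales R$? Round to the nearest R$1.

Contribution margin per unit = R$413.22 − R$185.45 = R$227.77. Break-even units = R$7,711,100 ÷ R$227.77 = 33,854.77; break-even revenue = 33,854.77 × R$413.22 = R$13,989,466.31.
Actual sales revenue = 68,210 × R$413.22 = R$28,185,736.20.
Margin of safety = R$28,185,736.20 − R$13,989,466.31 = R$14,196,270.

R$14,196,270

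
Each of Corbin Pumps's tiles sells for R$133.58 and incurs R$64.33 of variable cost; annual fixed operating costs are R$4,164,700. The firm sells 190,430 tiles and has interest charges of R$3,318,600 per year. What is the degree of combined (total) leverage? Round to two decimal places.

At 190,430 units, contribution = 190,430 × R$69.25 = R$13,187,277.50.
Operating income = contribution − fixed costs = R$13,187,277.50 − R$4,164,700 = R$9,022,577.50. Interest = R$3,318,600.00.
DOL = R$13,187,277.50 ÷ R$9,022,577.50 = 1.4616; DFL = R$9,022,577.50 ÷ R$5,703,977.50 = 1.5818.
DCL = DOL × DFL = 1.4616 × 1.5818 = 2.3120.

2.31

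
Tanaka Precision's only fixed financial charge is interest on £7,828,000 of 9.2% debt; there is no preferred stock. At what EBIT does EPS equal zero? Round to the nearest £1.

£720,176

Annual interest = 9.2% × £7,828,000 = £720,176.00.
Without preferred stock the financial break-even is simply EBIT = interest = £720,176.00.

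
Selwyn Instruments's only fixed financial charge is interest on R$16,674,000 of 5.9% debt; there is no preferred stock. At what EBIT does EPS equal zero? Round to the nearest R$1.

Annual interest = 5.9% × R$16,674,000 = R$983,766.00.
Without preferred stock the financial break-even is simply EBIT = interest = R$983,766.00.

R$983,766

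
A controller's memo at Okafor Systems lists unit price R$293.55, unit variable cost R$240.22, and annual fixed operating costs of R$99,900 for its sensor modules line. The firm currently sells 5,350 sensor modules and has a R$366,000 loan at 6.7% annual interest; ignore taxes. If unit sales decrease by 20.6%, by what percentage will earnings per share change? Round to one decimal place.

-36.5%

Contribution at this volume is 5,350 × R$53.33 = R$285,315.50.
EBIT = R$285,315.50 − R$99,900 = R$185,415.50.
After interest of R$24,522.00, pre-tax earnings = R$160,893.50.
Degree of combined leverage = contribution ÷ (EBIT − I) = R$285,315.50 ÷ R$160,893.50 = 1.7733.
%ΔEPS = DCL × %ΔSales = 1.7733 × -20.6% = -36.5%.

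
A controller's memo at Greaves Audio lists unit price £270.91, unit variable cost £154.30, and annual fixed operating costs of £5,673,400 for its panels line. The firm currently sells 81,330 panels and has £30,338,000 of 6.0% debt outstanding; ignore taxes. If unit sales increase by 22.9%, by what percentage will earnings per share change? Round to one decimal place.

+109.1%

At 81,330 units, contribution = 81,330 × £116.61 = £9,483,891.30.
EBIT = £9,483,891.30 − £5,673,400 = £3,810,491.30.
Interest = £1,820,280.00, so EBIT − I = £1,990,211.30.
Degree of combined leverage = contribution ÷ (EBIT − I) = £9,483,891.30 ÷ £1,990,211.30 = 4.7653.
%ΔEPS = DCL × %ΔSales = 4.7653 × +22.9% = +109.1%.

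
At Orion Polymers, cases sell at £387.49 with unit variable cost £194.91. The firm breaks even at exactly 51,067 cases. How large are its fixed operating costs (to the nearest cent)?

£9,834,482.86

Contribution margin per unit = £387.49 − £194.91 = £192.58.
Fixed costs = break-even units × CM = 51,067 × £192.58 = £9,834,482.86.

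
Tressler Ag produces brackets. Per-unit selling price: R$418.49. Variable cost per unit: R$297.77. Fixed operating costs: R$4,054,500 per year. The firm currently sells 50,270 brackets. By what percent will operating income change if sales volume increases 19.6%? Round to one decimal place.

Contribution at this volume is 50,270 × R$120.72 = R$6,068,594.40.
Operating income = contribution − fixed costs = R$6,068,594.40 − R$4,054,500 = R$2,014,094.40.
So DOL = total CM / EBIT = R$6,068,594.40 / R$2,014,094.40 = 3.0131.
%ΔEBIT = DOL × %ΔSales = 3.0131 × +19.6% = +59.1%.

+59.1%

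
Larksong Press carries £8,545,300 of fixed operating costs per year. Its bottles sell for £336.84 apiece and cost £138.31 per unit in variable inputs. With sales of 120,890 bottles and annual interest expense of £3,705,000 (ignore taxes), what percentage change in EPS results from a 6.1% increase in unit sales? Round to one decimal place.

Contribution at this volume is 120,890 × £198.53 = £24,000,291.70.
EBIT = £24,000,291.70 − £8,545,300 = £15,454,991.70.
Interest = £3,705,000.00, so EBIT − I = £11,749,991.70.
Degree of combined leverage = contribution ÷ (EBIT − I) = £24,000,291.70 ÷ £11,749,991.70 = 2.0426.
%ΔEPS = DCL × %ΔSales = 2.0426 × +6.1% = +12.5%.

+12.5%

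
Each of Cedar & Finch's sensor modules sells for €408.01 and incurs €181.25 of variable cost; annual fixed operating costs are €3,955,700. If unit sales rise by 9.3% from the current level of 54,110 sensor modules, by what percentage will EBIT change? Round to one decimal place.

At 54,110 units, contribution = 54,110 × €226.76 = €12,269,983.60.
EBIT = €12,269,983.60 − €3,955,700 = €8,314,283.60.
So DOL = total CM / EBIT = €12,269,983.60 / €8,314,283.60 = 1.4758.
So EBIT moves 1.4758 × (+9.3%) = +13.7%.

+13.7%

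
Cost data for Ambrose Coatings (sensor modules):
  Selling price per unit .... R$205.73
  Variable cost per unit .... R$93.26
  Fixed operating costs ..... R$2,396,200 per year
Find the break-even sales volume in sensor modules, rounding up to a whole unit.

Unit CM = price − variable cost = R$205.73 − R$93.26 = R$112.47.
Units to break even: R$2,396,200 ÷ R$112.47 = 21,305.24, rounded up to 21,306.

21,306 sensor modules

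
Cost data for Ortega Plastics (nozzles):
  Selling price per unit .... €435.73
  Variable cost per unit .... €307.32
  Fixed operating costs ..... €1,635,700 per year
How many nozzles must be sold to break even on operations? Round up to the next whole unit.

12,739 nozzles

Contribution margin per unit = €435.73 − €307.32 = €128.41.
Break-even Q = €1,635,700 / €128.41 = 12,738.10 → 12,739 nozzles.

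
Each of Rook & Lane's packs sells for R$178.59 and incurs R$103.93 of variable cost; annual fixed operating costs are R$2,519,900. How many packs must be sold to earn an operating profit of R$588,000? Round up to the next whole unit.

Contribution margin per unit = R$178.59 − R$103.93 = R$74.66.
Need Q such that Q × R$74.66 − R$2,519,900 = R$588,000, i.e. Q = R$3,107,900 / R$74.66 = 41,627.38 → 41,628.

41,628 packs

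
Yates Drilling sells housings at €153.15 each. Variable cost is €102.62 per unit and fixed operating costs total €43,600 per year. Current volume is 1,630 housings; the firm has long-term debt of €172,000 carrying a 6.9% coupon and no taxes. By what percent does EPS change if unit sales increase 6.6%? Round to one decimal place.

+20.2%

At 1,630 units, contribution = 1,630 × €50.53 = €82,363.90.
Operating income = contribution − fixed costs = €82,363.90 − €43,600 = €38,763.90.
Interest = €11,868.00, so EBIT − I = €26,895.90.
Degree of combined leverage = contribution ÷ (EBIT − I) = €82,363.90 ÷ €26,895.90 = 3.0623.
%ΔEPS = DCL × %ΔSales = 3.0623 × +6.6% = +20.2%.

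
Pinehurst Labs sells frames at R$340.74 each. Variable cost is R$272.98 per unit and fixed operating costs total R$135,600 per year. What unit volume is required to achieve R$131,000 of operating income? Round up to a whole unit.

Each unit contributes R$340.74 − R$272.98 = R$67.76.
Need Q such that Q × R$67.76 − R$135,600 = R$131,000, i.e. Q = R$266,600 / R$67.76 = 3,934.47 → 3,935.

3,935 frames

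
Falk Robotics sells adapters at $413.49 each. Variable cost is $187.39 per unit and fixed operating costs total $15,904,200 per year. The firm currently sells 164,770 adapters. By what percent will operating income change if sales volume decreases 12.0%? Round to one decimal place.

Total contribution margin = 164,770 × $226.10 = $37,254,497.00.
Operating income = contribution − fixed costs = $37,254,497.00 − $15,904,200 = $21,350,297.00.
Degree of operating leverage = $37,254,497.00 / $21,350,297.00 = 1.7449.
%ΔEBIT = DOL × %ΔSales = 1.7449 × -12.0% = -20.9%.

-20.9%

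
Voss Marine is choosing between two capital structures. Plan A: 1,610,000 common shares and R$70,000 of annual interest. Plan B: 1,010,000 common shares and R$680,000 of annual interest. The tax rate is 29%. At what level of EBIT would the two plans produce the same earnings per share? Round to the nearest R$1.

R$1,706,833

Set EPS_A = EPS_B: (EBIT − R$70,000)(1 − 0.29) ÷ 1,610,000 = (EBIT − R$680,000)(1 − 0.29) ÷ 1,010,000.
Cancelling (1 − t) and cross-multiplying: 1,010,000·(EBIT − 70,000) = 1,610,000·(EBIT − 680,000).
EBIT × (1,610,000 − 1,010,000) = 680,000 × 1,610,000 − 70,000 × 1,010,000 = 1,024,100,000,000, so EBIT = 1,024,100,000,000 ÷ 600,000 = 1,706,833.33.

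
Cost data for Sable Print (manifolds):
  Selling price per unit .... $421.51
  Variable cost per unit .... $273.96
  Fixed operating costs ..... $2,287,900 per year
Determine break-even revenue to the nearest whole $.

$6,535,905

CM per unit = $421.51 − $273.96 = $147.55; CM ratio = $147.55 / $421.51 = 0.3501.
Break-even revenue = fixed costs × price ÷ CM = $2,287,900 × $421.51 ÷ $147.55 = $6,535,905.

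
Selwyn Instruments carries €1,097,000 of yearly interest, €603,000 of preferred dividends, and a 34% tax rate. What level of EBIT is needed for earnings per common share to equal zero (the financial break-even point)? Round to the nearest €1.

€2,010,636

Grossing the preferred dividend up to pre-tax terms: €603,000 / (1 − 0.34) = €913,636.36.
EPS = 0 when EBIT covers interest plus the pre-tax preferred burden: €1,097,000 + €913,636.36 = €2,010,636.36.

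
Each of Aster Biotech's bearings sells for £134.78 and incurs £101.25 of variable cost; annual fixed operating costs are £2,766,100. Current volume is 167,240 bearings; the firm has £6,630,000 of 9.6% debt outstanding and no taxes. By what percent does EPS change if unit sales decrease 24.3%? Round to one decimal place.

At 167,240 units, contribution = 167,240 × £33.53 = £5,607,557.20.
Operating income = contribution − fixed costs = £5,607,557.20 − £2,766,100 = £2,841,457.20.
After interest of £636,480.00, pre-tax earnings = £2,204,977.20.
DCL = total CM / (EBIT − I) = £5,607,557.20 / £2,204,977.20 = 2.5431.
%ΔEPS = DCL × %ΔSales = 2.5431 × -24.3% = -61.8%.

-61.8%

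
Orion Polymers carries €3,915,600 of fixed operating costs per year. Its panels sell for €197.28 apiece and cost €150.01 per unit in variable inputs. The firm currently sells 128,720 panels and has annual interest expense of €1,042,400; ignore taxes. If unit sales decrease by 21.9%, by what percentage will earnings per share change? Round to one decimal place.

-118.3%

At 128,720 units, contribution = 128,720 × €47.27 = €6,084,594.40.
Operating income = contribution − fixed costs = €6,084,594.40 − €3,915,600 = €2,168,994.40.
After interest of €1,042,400.00, pre-tax earnings = €1,126,594.40.
DCL = total CM / (EBIT − I) = €6,084,594.40 / €1,126,594.40 = 5.4009.
EPS therefore changes by 5.4009 × (-21.9%) = -118.3%.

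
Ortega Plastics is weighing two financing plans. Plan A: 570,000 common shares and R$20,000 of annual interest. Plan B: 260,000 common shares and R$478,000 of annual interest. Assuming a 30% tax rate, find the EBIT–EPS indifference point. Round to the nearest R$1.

R$862,129

Set EPS_A = EPS_B: (EBIT − R$20,000)(1 − 0.30) ÷ 570,000 = (EBIT − R$478,000)(1 − 0.30) ÷ 260,000.
Cancelling (1 − t) and cross-multiplying: 260,000·(EBIT − 20,000) = 570,000·(EBIT − 478,000).
Solving, EBIT = (478,000·570,000 − 20,000·260,000) / (570,000 − 260,000) = 267,260,000,000 / 310,000 = 862,129.03.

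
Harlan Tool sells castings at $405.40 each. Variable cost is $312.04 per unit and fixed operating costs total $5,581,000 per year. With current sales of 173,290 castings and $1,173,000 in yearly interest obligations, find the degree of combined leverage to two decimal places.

Total contribution margin = 173,290 × $93.36 = $16,178,354.40.
EBIT = $16,178,354.40 − $5,581,000 = $10,597,354.40. Interest = $1,173,000.00.
DOL = $16,178,354.40 ÷ $10,597,354.40 = 1.5266; DFL = $10,597,354.40 ÷ $9,424,354.40 = 1.1245.
Combined leverage = 1.5266 × 1.1245 = 1.7167.

1.72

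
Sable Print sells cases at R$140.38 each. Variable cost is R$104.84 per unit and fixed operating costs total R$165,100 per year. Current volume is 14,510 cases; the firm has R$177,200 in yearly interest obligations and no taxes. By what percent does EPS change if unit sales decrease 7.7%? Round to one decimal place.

Total contribution margin = 14,510 × R$35.54 = R$515,685.40.
EBIT = R$515,685.40 − R$165,100 = R$350,585.40.
Interest = R$177,200.00, so EBIT − I = R$173,385.40.
Degree of combined leverage = contribution ÷ (EBIT − I) = R$515,685.40 ÷ R$173,385.40 = 2.9742.
EPS therefore changes by 2.9742 × (-7.7%) = -22.9%.

-22.9%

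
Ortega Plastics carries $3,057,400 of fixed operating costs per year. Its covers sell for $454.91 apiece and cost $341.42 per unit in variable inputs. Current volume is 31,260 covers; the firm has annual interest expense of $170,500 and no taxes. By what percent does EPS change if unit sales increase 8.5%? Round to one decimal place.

+94.3%

At 31,260 units, contribution = 31,260 × $113.49 = $3,547,697.40.
Operating income = contribution − fixed costs = $3,547,697.40 − $3,057,400 = $490,297.40.
After interest of $170,500.00, pre-tax earnings = $319,797.40.
DCL = total CM / (EBIT − I) = $3,547,697.40 / $319,797.40 = 11.0936.
EPS therefore changes by 11.0936 × (+8.5%) = +94.3%.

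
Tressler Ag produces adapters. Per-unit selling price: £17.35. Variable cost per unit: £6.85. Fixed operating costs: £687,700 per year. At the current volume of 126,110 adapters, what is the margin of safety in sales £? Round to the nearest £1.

Contribution margin per unit = £17.35 − £6.85 = £10.50. Break-even units = £687,700 ÷ £10.50 = 65,495.24; break-even revenue = 65,495.24 × £17.35 = £1,136,342.38.
Actual sales revenue = 126,110 × £17.35 = £2,188,008.50.
Margin of safety = £2,188,008.50 − £1,136,342.38 = £1,051,666.

£1,051,666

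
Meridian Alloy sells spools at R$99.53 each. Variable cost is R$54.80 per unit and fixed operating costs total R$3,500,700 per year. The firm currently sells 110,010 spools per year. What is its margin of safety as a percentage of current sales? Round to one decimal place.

28.9%

Each unit contributes R$99.53 − R$54.80 = R$44.73. Break-even units = R$3,500,700 ÷ R$44.73 = 78,262.91; break-even revenue = 78,262.91 × R$99.53 = R$7,789,507.51.
Current sales = 110,010 × R$99.53 = R$10,949,295.30.
Margin of safety = (R$10,949,295.30 − R$7,789,507.51) ÷ R$10,949,295.30 = 28.9%.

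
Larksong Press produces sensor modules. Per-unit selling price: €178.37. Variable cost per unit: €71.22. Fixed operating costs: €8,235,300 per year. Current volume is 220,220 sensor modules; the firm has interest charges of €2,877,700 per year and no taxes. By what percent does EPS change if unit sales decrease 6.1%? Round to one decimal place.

-11.5%

Total contribution margin = 220,220 × €107.15 = €23,596,573.00.
Subtracting fixed costs: EBIT = €23,596,573.00 − €8,235,300 = €15,361,273.00.
Interest = €2,877,700.00, so EBIT − I = €12,483,573.00.
Degree of combined leverage = contribution ÷ (EBIT − I) = €23,596,573.00 ÷ €12,483,573.00 = 1.8902.
%ΔEPS = DCL × %ΔSales = 1.8902 × -6.1% = -11.5%.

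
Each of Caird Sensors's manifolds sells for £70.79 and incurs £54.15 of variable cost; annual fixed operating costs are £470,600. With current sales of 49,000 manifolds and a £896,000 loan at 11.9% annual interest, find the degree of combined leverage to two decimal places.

At 49,000 units, contribution = 49,000 × £16.64 = £815,360.00.
EBIT = £815,360.00 − £470,600 = £344,760.00. Interest = £106,624.00, so EBIT − I = £238,136.00.
Degree of total leverage = total CM / (EBIT − interest) = £815,360.00 / £238,136.00 = 3.4239.

3.42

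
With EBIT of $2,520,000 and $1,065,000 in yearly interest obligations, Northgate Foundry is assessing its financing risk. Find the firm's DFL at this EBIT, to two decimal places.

Annual interest charges come to $1,065,000.00.
DFL = EBIT ÷ (EBIT − I) = $2,520,000 ÷ ($2,520,000 − $1,065,000.00) = $2,520,000 ÷ $1,455,000.00 = 1.7320.

1.73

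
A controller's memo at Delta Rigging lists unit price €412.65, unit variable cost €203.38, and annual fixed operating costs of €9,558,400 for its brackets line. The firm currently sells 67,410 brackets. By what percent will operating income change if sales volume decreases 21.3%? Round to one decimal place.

Total contribution margin = 67,410 × €209.27 = €14,106,890.70.
Operating income = contribution − fixed costs = €14,106,890.70 − €9,558,400 = €4,548,490.70.
Degree of operating leverage = €14,106,890.70 / €4,548,490.70 = 3.1014.
So EBIT moves 3.1014 × (-21.3%) = -66.1%.

-66.1%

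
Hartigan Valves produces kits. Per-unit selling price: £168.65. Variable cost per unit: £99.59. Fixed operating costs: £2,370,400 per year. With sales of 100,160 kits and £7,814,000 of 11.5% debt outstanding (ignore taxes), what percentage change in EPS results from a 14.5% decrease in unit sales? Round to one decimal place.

-27.5%

Contribution at this volume is 100,160 × £69.06 = £6,917,049.60.
Operating income = contribution − fixed costs = £6,917,049.60 − £2,370,400 = £4,546,649.60.
After interest of £898,610.00, pre-tax earnings = £3,648,039.60.
DCL = total CM / (EBIT − I) = £6,917,049.60 / £3,648,039.60 = 1.8961.
%ΔEPS = DCL × %ΔSales = 1.8961 × -14.5% = -27.5%.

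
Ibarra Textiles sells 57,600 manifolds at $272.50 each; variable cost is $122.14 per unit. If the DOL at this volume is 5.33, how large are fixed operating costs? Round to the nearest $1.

Total contribution margin = 57,600 × $150.36 = $8,660,736.00.
DOL = contribution / EBIT, so EBIT = $8,660,736.00 / 5.33 = $1,624,903.56.
And FC = contribution − EBIT = $8,660,736.00 − $1,624,903.56 = $7,035,832.

$7,035,832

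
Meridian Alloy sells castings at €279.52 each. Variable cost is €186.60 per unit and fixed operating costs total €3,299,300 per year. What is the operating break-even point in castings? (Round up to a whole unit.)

Unit CM = price − variable cost = €279.52 − €186.60 = €92.92.
Units to break even: €3,299,300 ÷ €92.92 = 35,506.89, rounded up to 35,507.

35,507 castings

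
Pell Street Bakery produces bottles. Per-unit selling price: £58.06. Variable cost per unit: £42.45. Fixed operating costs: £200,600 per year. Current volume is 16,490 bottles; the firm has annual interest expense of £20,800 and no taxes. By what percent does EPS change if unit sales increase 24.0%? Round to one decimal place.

+171.6%

Contribution at this volume is 16,490 × £15.61 = £257,408.90.
EBIT = £257,408.90 − £200,600 = £56,808.90.
After interest of £20,800.00, pre-tax earnings = £36,008.90.
DCL = total CM / (EBIT − I) = £257,408.90 / £36,008.90 = 7.1485.
%ΔEPS = DCL × %ΔSales = 7.1485 × +24.0% = +171.6%.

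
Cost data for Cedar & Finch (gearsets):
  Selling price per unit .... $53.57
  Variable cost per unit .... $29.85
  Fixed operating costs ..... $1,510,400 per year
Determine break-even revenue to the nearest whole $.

$3,411,135

CM per unit = $53.57 − $29.85 = $23.72; CM ratio = $23.72 / $53.57 = 0.4428.
Break-even sales = FC ÷ CM ratio = $1,510,400 × $53.57 / $23.72 = $3,411,135.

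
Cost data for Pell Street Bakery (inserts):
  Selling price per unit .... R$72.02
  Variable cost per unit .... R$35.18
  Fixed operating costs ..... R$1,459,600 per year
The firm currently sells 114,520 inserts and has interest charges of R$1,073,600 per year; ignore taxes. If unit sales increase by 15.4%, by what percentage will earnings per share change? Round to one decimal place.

Contribution at this volume is 114,520 × R$36.84 = R$4,218,916.80.
Operating income = contribution − fixed costs = R$4,218,916.80 − R$1,459,600 = R$2,759,316.80.
After interest of R$1,073,600.00, pre-tax earnings = R$1,685,716.80.
Degree of combined leverage = contribution ÷ (EBIT − I) = R$4,218,916.80 ÷ R$1,685,716.80 = 2.5027.
EPS therefore changes by 2.5027 × (+15.4%) = +38.5%.

+38.5%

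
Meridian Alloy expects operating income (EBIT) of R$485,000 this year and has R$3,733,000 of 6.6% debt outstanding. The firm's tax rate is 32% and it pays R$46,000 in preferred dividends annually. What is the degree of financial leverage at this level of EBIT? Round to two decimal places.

2.84

Interest = R$246,378.00.
Preferred dividends grossed up pre-tax: R$46,000 / (1 − 0.32) = R$67,647.06.
DFL = EBIT ÷ [EBIT − I − D_p/(1−t)] = R$485,000 ÷ [R$485,000 − R$246,378.00 − R$67,647.06] = R$485,000 ÷ R$170,974.94 = 2.8367.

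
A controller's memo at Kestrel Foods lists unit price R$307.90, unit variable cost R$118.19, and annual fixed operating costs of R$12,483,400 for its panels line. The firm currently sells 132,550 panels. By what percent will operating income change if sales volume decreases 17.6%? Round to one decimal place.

-35.0%

At 132,550 units, contribution = 132,550 × R$189.71 = R$25,146,060.50.
Subtracting fixed costs: EBIT = R$25,146,060.50 − R$12,483,400 = R$12,662,660.50.
So DOL = total CM / EBIT = R$25,146,060.50 / R$12,662,660.50 = 1.9858.
So EBIT moves 1.9858 × (-17.6%) = -35.0%.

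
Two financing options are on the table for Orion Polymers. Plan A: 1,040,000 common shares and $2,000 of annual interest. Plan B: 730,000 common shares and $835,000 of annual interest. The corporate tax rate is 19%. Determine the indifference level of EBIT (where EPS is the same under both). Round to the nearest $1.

Set EPS_A = EPS_B: (EBIT − $2,000)(1 − 0.19) ÷ 1,040,000 = (EBIT − $835,000)(1 − 0.19) ÷ 730,000.
The (1 − t) factor cancels: (EBIT − 2,000) × 730,000 = (EBIT − 835,000) × 1,040,000.
Solving, EBIT = (835,000·1,040,000 − 2,000·730,000) / (1,040,000 − 730,000) = 866,940,000,000 / 310,000 = 2,796,580.65.

$2,796,581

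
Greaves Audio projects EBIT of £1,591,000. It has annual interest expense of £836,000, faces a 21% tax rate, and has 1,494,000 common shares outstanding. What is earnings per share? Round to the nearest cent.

£0.40

Interest = £836,000.00, so EBT = £1,591,000 − £836,000.00 = £755,000.00.
After tax at 21%: net income = £755,000.00 × 0.79 = £596,450.00.
Per share: £596,450.00 / 1,494,000 shares = £0.40.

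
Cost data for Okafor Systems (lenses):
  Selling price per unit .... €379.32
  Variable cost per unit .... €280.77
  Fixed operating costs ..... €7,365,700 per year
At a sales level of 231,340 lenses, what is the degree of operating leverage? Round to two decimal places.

At 231,340 units, contribution = 231,340 × €98.55 = €22,798,557.00.
Operating income = contribution − fixed costs = €22,798,557.00 − €7,365,700 = €15,432,857.00.
Degree of operating leverage = €22,798,557.00 / €15,432,857.00 = 1.4773.

1.48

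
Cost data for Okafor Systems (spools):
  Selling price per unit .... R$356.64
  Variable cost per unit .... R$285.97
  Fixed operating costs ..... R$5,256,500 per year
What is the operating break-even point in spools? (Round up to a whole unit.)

Each unit contributes R$356.64 − R$285.97 = R$70.67.
Units to break even: R$5,256,500 ÷ R$70.67 = 74,380.93, rounded up to 74,381.

74,381 spools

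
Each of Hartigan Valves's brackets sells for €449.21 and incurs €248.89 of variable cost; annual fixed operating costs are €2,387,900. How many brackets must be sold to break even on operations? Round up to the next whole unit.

11,921 brackets

Unit CM = price − variable cost = €449.21 − €248.89 = €200.32.
Units to break even: €2,387,900 ÷ €200.32 = 11,920.43, rounded up to 11,921.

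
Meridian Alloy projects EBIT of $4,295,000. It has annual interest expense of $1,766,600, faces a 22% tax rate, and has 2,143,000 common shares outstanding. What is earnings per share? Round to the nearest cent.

Pre-tax income = $4,295,000 − $1,766,600.00 = $2,528,400.00.
After tax at 22%: net income = $2,528,400.00 × 0.78 = $1,972,152.00.
EPS = $1,972,152.00 ÷ 2,143,000 = $0.92.

$0.92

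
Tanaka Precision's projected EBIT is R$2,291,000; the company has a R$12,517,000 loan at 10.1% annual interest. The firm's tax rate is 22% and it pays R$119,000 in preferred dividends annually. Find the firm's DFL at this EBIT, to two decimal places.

2.62

Interest = R$1,264,217.00.
Pre-tax preferred-dividend burden = R$119,000 ÷ (1 − 0.22) = R$152,564.10.
DFL = EBIT ÷ [EBIT − I − D_p/(1−t)] = R$2,291,000 ÷ [R$2,291,000 − R$1,264,217.00 − R$152,564.10] = R$2,291,000 ÷ R$874,218.90 = 2.6206.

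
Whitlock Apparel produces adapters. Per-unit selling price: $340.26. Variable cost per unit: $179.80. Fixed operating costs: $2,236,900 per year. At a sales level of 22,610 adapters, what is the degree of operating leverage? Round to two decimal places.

At 22,610 units, contribution = 22,610 × $160.46 = $3,628,000.60.
Operating income = contribution − fixed costs = $3,628,000.60 − $2,236,900 = $1,391,100.60.
Degree of operating leverage = $3,628,000.60 / $1,391,100.60 = 2.6080.

2.61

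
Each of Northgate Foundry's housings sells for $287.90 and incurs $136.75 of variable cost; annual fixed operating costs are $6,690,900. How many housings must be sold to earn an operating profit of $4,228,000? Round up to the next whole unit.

Contribution margin per unit = $287.90 − $136.75 = $151.15.
Required volume = (fixed costs + target profit) ÷ CM = ($6,690,900 + $4,228,000) ÷ $151.15 = 72,238.84, so 72,239 housings.

72,239 housings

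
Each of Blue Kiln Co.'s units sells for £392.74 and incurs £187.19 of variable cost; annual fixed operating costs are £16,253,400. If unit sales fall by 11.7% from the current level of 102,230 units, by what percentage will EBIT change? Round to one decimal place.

-51.7%

Total contribution margin = 102,230 × £205.55 = £21,013,376.50.
Operating income = contribution − fixed costs = £21,013,376.50 − £16,253,400 = £4,759,976.50.
Degree of operating leverage = £21,013,376.50 / £4,759,976.50 = 4.4146.
%ΔEBIT = DOL × %ΔSales = 4.4146 × -11.7% = -51.7%.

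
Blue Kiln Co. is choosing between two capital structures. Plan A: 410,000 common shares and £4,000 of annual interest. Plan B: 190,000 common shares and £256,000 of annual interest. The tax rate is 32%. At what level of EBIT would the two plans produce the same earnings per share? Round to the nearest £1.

£473,636

At indifference, (EBIT − 4,000)(1 − t)/410,000 = (EBIT − 256,000)(1 − t)/190,000.
The (1 − t) factor cancels: (EBIT − 4,000) × 190,000 = (EBIT − 256,000) × 410,000.
Solving, EBIT = (256,000·410,000 − 4,000·190,000) / (410,000 − 190,000) = 104,200,000,000 / 220,000 = 473,636.36.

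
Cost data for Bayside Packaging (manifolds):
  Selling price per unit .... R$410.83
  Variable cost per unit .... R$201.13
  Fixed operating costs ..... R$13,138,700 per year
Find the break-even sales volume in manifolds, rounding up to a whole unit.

62,655 manifolds

Unit CM = price − variable cost = R$410.83 − R$201.13 = R$209.70.
Break-even volume = fixed costs ÷ CM per unit = R$13,138,700 ÷ R$209.70 = 62,654.74, so 62,655 manifolds.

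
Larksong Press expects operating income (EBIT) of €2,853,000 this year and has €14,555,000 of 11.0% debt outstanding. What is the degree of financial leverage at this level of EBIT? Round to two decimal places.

2.28

Annual interest charges come to €1,601,050.00.
Degree of financial leverage = EBIT / (EBIT − interest) = €2,853,000 / €1,251,950.00 = 2.2788.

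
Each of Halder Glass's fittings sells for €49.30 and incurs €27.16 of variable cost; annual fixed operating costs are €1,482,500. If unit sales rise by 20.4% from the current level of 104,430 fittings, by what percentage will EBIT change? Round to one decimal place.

+56.9%

Contribution at this volume is 104,430 × €22.14 = €2,312,080.20.
Operating income = contribution − fixed costs = €2,312,080.20 − €1,482,500 = €829,580.20.
DOL = contribution ÷ EBIT = €2,312,080.20 ÷ €829,580.20 = 2.7870.
%ΔEBIT = DOL × %ΔSales = 2.7870 × +20.4% = +56.9%.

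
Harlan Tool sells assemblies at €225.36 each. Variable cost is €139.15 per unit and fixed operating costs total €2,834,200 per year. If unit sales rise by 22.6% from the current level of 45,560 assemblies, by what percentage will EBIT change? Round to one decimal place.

Contribution at this volume is 45,560 × €86.21 = €3,927,727.60.
Operating income = contribution − fixed costs = €3,927,727.60 − €2,834,200 = €1,093,527.60.
So DOL = total CM / EBIT = €3,927,727.60 / €1,093,527.60 = 3.5918.
%ΔEBIT = DOL × %ΔSales = 3.5918 × +22.6% = +81.2%.

+81.2%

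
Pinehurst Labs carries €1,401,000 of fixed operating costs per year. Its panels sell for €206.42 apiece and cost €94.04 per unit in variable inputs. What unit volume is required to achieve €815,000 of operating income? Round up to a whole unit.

19,719 panels

Contribution margin per unit = €206.42 − €94.04 = €112.38.
Required volume = (fixed costs + target profit) ÷ CM = (€1,401,000 + €815,000) ÷ €112.38 = 19,718.81, so 19,719 panels.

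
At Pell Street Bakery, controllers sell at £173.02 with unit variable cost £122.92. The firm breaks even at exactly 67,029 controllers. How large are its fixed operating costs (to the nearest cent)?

Unit CM = price − variable cost = £173.02 − £122.92 = £50.10.
Since BE = FC / CM, FC = 67,029 × £50.10 = £3,358,152.90.

£3,358,152.90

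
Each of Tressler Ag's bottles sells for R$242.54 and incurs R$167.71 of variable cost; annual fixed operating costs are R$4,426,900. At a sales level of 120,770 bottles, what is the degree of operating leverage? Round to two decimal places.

At 120,770 units, contribution = 120,770 × R$74.83 = R$9,037,219.10.
Subtracting fixed costs: EBIT = R$9,037,219.10 − R$4,426,900 = R$4,610,319.10.
So DOL = total CM / EBIT = R$9,037,219.10 / R$4,610,319.10 = 1.9602.

1.96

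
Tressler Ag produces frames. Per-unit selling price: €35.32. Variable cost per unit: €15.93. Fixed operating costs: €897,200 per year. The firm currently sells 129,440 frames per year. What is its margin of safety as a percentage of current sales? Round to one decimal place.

Contribution margin per unit = €35.32 − €15.93 = €19.39. Break-even units = €897,200 ÷ €19.39 = 46,271.27; break-even revenue = 46,271.27 × €35.32 = €1,634,301.39.
Current sales = 129,440 × €35.32 = €4,571,820.80.
Margin of safety = (€4,571,820.80 − €1,634,301.39) ÷ €4,571,820.80 = 64.3%.

64.3%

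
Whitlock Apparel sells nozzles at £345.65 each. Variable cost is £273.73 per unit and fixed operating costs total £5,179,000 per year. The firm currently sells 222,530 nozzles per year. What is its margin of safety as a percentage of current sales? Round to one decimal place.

67.6%

Unit CM = price − variable cost = £345.65 − £273.73 = £71.92. Break-even units = £5,179,000 ÷ £71.92 = 72,010.57; break-even revenue = 72,010.57 × £345.65 = £24,890,452.59.
Current sales = 222,530 × £345.65 = £76,917,494.50.
Margin of safety = (£76,917,494.50 − £24,890,452.59) ÷ £76,917,494.50 = 67.6%.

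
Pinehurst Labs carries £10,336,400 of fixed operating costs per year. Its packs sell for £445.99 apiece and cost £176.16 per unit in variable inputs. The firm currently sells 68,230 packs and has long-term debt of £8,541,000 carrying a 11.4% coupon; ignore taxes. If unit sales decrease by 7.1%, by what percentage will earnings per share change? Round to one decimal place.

-18.4%

At 68,230 units, contribution = 68,230 × £269.83 = £18,410,500.90.
Subtracting fixed costs: EBIT = £18,410,500.90 − £10,336,400 = £8,074,100.90.
After interest of £973,674.00, pre-tax earnings = £7,100,426.90.
DCL = total CM / (EBIT − I) = £18,410,500.90 / £7,100,426.90 = 2.5929.
%ΔEPS = DCL × %ΔSales = 2.5929 × -7.1% = -18.4%.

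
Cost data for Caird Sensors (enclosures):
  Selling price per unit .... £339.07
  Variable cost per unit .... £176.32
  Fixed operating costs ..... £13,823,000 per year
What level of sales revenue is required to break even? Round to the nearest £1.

£28,798,554

Contribution margin per unit = £339.07 − £176.32 = £162.75, a CM ratio of £162.75 ÷ £339.07 = 0.4800.
Break-even revenue = fixed costs × price ÷ CM = £13,823,000 × £339.07 ÷ £162.75 = £28,798,554.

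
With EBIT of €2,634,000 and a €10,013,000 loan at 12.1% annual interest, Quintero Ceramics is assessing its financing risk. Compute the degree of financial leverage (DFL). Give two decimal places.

Annual interest charges come to €1,211,573.00.
Degree of financial leverage = EBIT / (EBIT − interest) = €2,634,000 / €1,422,427.00 = 1.8518.

1.85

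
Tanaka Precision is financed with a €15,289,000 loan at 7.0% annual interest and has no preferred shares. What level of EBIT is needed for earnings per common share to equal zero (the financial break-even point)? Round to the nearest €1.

Annual interest = 7.0% × €15,289,000 = €1,070,230.00.
With no preferred dividends, EPS = 0 when EBIT exactly covers interest, so the financial break-even EBIT is €1,070,230.00.

€1,070,230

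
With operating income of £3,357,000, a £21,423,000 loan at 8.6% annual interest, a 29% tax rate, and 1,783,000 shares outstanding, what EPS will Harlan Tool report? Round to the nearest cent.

Pre-tax income = £3,357,000 − £1,842,378.00 = £1,514,622.00.
After tax at 29%: net income = £1,514,622.00 × 0.71 = £1,075,381.62.
EPS = £1,075,381.62 ÷ 1,783,000 = £0.60.

£0.60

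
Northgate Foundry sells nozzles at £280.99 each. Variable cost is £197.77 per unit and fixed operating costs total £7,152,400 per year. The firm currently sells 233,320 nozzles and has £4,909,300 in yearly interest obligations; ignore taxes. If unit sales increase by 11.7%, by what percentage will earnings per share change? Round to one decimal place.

Contribution at this volume is 233,320 × £83.22 = £19,416,890.40.
Subtracting fixed costs: EBIT = £19,416,890.40 − £7,152,400 = £12,264,490.40.
Interest = £4,909,300.00, so EBIT − I = £7,355,190.40.
DCL = total CM / (EBIT − I) = £19,416,890.40 / £7,355,190.40 = 2.6399.
EPS therefore changes by 2.6399 × (+11.7%) = +30.9%.

+30.9%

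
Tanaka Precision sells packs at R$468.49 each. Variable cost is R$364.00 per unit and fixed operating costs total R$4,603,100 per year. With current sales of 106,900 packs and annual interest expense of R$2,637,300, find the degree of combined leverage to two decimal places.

At 106,900 units, contribution = 106,900 × R$104.49 = R$11,169,981.00.
Operating income = contribution − fixed costs = R$11,169,981.00 − R$4,603,100 = R$6,566,881.00. Interest = R$2,637,300.00.
DOL = R$11,169,981.00 ÷ R$6,566,881.00 = 1.7010; DFL = R$6,566,881.00 ÷ R$3,929,581.00 = 1.6711.
Combined leverage = 1.7010 × 1.6711 = 2.8425.

2.84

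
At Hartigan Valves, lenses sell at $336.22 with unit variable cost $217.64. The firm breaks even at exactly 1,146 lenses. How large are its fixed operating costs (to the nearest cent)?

$135,892.68

Contribution margin per unit = $336.22 − $217.64 = $118.58.
Fixed costs = break-even units × CM = 1,146 × $118.58 = $135,892.68.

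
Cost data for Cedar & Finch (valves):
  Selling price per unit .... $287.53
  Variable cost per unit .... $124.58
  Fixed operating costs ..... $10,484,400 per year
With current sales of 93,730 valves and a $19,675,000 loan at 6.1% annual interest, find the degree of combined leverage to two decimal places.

At 93,730 units, contribution = 93,730 × $162.95 = $15,273,303.50.
Operating income = contribution − fixed costs = $15,273,303.50 − $10,484,400 = $4,788,903.50. Interest = $1,200,175.00.
DOL = $15,273,303.50 ÷ $4,788,903.50 = 3.1893; DFL = $4,788,903.50 ÷ $3,588,728.50 = 1.3344.
DCL = DOL × DFL = 3.1893 × 1.3344 = 4.2558.

4.26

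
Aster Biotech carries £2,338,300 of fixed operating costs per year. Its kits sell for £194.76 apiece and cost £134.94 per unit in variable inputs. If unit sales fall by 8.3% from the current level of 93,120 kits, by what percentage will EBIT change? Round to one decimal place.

-14.3%

At 93,120 units, contribution = 93,120 × £59.82 = £5,570,438.40.
EBIT = £5,570,438.40 − £2,338,300 = £3,232,138.40.
Degree of operating leverage = £5,570,438.40 / £3,232,138.40 = 1.7235.
So EBIT moves 1.7235 × (-8.3%) = -14.3%.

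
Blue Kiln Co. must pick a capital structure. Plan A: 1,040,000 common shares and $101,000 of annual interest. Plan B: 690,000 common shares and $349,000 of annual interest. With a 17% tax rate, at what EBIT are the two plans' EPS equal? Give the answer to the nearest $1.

$837,914

At indifference, (EBIT − 101,000)(1 − t)/1,040,000 = (EBIT − 349,000)(1 − t)/690,000.
Cancelling (1 − t) and cross-multiplying: 690,000·(EBIT − 101,000) = 1,040,000·(EBIT − 349,000).
EBIT × (1,040,000 − 690,000) = 349,000 × 1,040,000 − 101,000 × 690,000 = 293,270,000,000, so EBIT = 293,270,000,000 ÷ 350,000 = 837,914.29.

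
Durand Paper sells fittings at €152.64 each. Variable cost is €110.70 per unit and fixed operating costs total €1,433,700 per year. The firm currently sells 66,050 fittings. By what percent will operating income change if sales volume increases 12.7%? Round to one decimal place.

Total contribution margin = 66,050 × €41.94 = €2,770,137.00.
Subtracting fixed costs: EBIT = €2,770,137.00 − €1,433,700 = €1,336,437.00.
Degree of operating leverage = €2,770,137.00 / €1,336,437.00 = 2.0728.
So EBIT moves 2.0728 × (+12.7%) = +26.3%.

+26.3%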